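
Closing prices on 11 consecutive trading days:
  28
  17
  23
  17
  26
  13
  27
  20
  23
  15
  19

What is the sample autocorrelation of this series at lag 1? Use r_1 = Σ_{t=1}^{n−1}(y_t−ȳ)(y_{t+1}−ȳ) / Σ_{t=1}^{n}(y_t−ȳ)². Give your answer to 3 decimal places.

Mean ȳ = (28 + 17 + 23 + 17 + 26 + 13 + 27 + 20 + 23 + 15 + 19)/11 = 20.7273
Numerator Σ_{t=1}^{10}(y_t−ȳ)(y_{t+1}−ȳ) = -162.2562
Denominator Σ(y_t−ȳ)² = 254.1818
r_1 = -162.2562 / 254.1818 = -0.638

-0.638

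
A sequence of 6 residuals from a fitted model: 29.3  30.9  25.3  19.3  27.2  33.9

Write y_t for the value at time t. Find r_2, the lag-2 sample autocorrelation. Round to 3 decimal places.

-0.643

Mean ȳ = (29.3 + 30.9 + 25.3 + 19.3 + 27.2 + 33.9)/6 = 27.6500
Deviations from mean: 1.6500, 3.2500, -2.3500, -8.3500, -0.4500, 6.2500
Σ(y_t−ȳ)(y_{t+2}−ȳ) = (-3.8775) + (-27.1375) + (1.0575) + (-52.1875) = -82.1450
Denominator Σ(y_t−ȳ)² = 127.7950
r_2 = -82.1450 / 127.7950 = -0.643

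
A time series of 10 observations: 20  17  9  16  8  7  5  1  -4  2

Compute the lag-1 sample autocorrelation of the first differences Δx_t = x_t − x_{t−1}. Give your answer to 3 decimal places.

-0.543

First differences Δx: -3, -8, 7, -8, -1, -2, -4, -5, 6
Mean of differences = -2.0000
Numerator Σ(Δx_t−Δx̄)(Δx_{t+1}−Δx̄) = -126.0000
Denominator Σ(Δx_t−Δx̄)² = 232.0000
r_1(Δx) = -126.0000 / 232.0000 = -0.543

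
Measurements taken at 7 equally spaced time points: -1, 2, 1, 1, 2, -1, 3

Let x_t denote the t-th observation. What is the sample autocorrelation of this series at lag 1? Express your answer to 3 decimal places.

Mean x̄ = (-1 + 2 + 1 + 1 + 2 − 1 + 3)/7 = 1.0000
Deviations from mean: -2.0000, 1.0000, 0.0000, 0.0000, 1.0000, -2.0000, 2.0000
Numerator Σ_{t=1}^{6}(x_t−x̄)(x_{t+1}−x̄) = -8.0000
Denominator Σ(x_t−x̄)² = 14.0000
r_1 = -8.0000 / 14.0000 = -0.571

-0.571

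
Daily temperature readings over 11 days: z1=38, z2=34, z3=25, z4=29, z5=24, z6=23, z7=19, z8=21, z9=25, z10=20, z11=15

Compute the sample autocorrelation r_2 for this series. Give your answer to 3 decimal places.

0.135

Mean z̄ = (38 + 34 + 25 + 29 + 24 + 23 + 19 + 21 + 25 + 20 + 15)/11 = 24.8182
Numerator Σ_{t=1}^{9}(z_t−z̄)(z_{t+2}−z̄) = 60.2975
Denominator Σ(z_t−z̄)² = 447.6364
r_2 = 60.2975 / 447.6364 = 0.135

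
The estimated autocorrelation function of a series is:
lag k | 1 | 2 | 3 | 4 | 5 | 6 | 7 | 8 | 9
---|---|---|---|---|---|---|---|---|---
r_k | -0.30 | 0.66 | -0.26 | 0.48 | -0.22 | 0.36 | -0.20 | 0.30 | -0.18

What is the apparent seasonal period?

The largest autocorrelation is r_2 = 0.66, with weaker echoes at lags 4 (0.48), 6 (0.36) and 8 (0.30); the remaining lags stay at or below -0.18.
The dominant spike at lag 2 indicates a seasonal period of 2.

2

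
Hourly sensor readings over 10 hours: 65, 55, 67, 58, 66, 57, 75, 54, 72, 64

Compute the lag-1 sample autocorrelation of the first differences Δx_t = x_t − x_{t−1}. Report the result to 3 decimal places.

-0.882

First differences Δx: -10, 12, -9, 8, -9, 18, -21, 18, -8
Mean of differences = -0.1111
Numerator Σ(Δx_t−Δx̄)(Δx_{t+1}−Δx̄) = -1432.1235
Denominator Σ(Δx_t−Δx̄)² = 1622.8889
r_1(Δx) = -1432.1235 / 1622.8889 = -0.882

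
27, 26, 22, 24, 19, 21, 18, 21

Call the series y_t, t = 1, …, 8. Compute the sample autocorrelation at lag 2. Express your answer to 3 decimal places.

Mean ȳ = (27 + 26 + 22 + 24 + 19 + 21 + 18 + 21)/8 = 22.2500
Deviations from mean: 4.7500, 3.7500, -0.2500, 1.7500, -3.2500, -1.2500, -4.2500, -1.2500
Σ(y_t−ȳ)(y_{t+2}−ȳ) = (-1.1875) + (6.5625) + (0.8125) + (-2.1875) + (13.8125) + (1.5625) = 19.3750
Denominator Σ(y_t−ȳ)² = 71.5000
r_2 = 19.3750 / 71.5000 = 0.271

0.271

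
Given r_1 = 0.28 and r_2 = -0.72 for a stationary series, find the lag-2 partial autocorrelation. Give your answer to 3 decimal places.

-0.866

φ_{22} = (r_2 − r_1²) / (1 − r_1²)
r_1² = (0.28)² = 0.0784
Numerator = -0.72 − 0.0784 = -0.7984; denominator = 1 − 0.0784 = 0.9216
φ_{22} = -0.7984 / 0.9216 = -0.866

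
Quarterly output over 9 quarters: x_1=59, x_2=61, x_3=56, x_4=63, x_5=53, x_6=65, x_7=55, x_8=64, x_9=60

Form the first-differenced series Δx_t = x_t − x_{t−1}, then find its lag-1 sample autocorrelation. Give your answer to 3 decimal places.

-0.928

First differences Δx: 2, -5, 7, -10, 12, -10, 9, -4
Mean of differences = 0.1250
Numerator Σ(Δx_t−Δx̄)(Δx_{t+1}−Δx̄) = -481.3906
Denominator Σ(Δx_t−Δx̄)² = 518.8750
r_1(Δx) = -481.3906 / 518.8750 = -0.928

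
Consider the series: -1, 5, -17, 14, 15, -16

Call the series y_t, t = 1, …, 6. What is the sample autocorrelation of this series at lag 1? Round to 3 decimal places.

-0.361

Mean ȳ = (-1 + 5 − 17 + 14 + 15 − 16)/6 = 0.0000
Deviations from mean: -1.0000, 5.0000, -17.0000, 14.0000, 15.0000, -16.0000
Numerator Σ_{t=1}^{5}(y_t−ȳ)(y_{t+1}−ȳ) = -358.0000
Denominator Σ(y_t−ȳ)² = 992.0000
r_1 = -358.0000 / 992.0000 = -0.361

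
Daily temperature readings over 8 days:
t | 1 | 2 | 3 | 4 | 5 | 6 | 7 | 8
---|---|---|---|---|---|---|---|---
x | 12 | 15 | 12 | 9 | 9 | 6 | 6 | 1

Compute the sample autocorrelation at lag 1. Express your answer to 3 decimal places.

Mean x̄ = (12 + 15 + 12 + 9 + 9 + 6 + 6 + 1)/8 = 8.7500
Deviations from mean: 3.2500, 6.2500, 3.2500, 0.2500, 0.2500, -2.7500, -2.7500, -7.7500
Σ(x_t−x̄)(x_{t+1}−x̄) = (20.3125) + (20.3125) + (0.8125) + (0.0625) + (-0.6875) + (7.5625) + (21.3125) = 69.6875
Denominator Σ(x_t−x̄)² = 135.5000
r_1 = 69.6875 / 135.5000 = 0.514

0.514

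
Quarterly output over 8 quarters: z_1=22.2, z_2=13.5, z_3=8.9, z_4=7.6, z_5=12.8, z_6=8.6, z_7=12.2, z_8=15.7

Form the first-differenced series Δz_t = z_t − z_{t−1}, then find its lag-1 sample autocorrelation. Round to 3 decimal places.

First differences Δz: -8.7, -4.6, -1.3, 5.2, -4.2, 3.6, 3.5
Mean of differences = -0.9286
Numerator Σ(Δz_t−Δz̄)(Δz_{t+1}−Δz̄) = 12.8106
Denominator Σ(Δz_t−Δz̄)² = 162.3943
r_1(Δz) = 12.8106 / 162.3943 = 0.079

0.079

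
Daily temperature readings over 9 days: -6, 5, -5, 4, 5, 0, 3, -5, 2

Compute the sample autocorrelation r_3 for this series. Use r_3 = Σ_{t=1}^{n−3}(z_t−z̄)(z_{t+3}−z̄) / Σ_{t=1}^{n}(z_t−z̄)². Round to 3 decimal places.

Mean z̄ = (-6 + 5 − 5 + 4 + 5 + 0 + 3 − 5 + 2)/9 = 0.3333
Σ(z_t−z̄)(z_{t+3}−z̄) = (-23.2222) + (21.7778) + (1.7778) + (9.7778) + (-24.8889) + (-0.5556) = -15.3333
Denominator Σ(z_t−z̄)² = 164.0000
r_3 = -15.3333 / 164.0000 = -0.093

-0.093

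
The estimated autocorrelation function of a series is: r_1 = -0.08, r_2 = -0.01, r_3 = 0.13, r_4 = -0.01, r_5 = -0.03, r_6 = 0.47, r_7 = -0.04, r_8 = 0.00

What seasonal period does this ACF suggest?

6

The largest autocorrelation is r_6 = 0.47; the remaining lags stay at or below 0.13.
The dominant spike at lag 6 indicates a seasonal period of 6.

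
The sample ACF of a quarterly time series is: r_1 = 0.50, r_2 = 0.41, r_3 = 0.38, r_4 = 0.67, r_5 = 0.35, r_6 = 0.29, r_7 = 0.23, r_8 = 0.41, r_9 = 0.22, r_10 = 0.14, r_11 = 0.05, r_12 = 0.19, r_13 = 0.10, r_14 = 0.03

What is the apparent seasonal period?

The largest autocorrelation is r_4 = 0.67; the remaining lags stay at or below 0.50. The elevated value at lag 1 (0.50), dropping to 0.41 at lag 2, reflects decaying short-term dependence rather than seasonality.
The dominant spike at lag 4 indicates a seasonal period of 4.

4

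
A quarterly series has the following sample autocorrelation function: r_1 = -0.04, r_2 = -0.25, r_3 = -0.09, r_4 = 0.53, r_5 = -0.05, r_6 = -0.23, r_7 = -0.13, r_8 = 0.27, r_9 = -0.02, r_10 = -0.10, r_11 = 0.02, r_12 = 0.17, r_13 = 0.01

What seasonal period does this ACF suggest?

4

The largest autocorrelation is r_4 = 0.53, with weaker echoes at lags 8 (0.27) and 12 (0.17); the remaining lags stay at or below 0.02.
The dominant spike at lag 4 indicates a seasonal period of 4.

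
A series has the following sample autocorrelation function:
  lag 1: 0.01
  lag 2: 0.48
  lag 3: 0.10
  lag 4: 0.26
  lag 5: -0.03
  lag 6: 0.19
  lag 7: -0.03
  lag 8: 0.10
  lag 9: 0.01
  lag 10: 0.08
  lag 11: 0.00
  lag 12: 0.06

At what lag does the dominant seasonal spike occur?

2

The largest autocorrelation is r_2 = 0.48, with weaker echoes at lags 4 (0.26) and 6 (0.19); the remaining lags stay at or below 0.10.
The dominant spike at lag 2 indicates a seasonal period of 2.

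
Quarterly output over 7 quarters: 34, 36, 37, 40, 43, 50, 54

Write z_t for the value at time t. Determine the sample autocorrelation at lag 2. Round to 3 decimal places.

0.127

Mean z̄ = (34 + 36 + 37 + 40 + 43 + 50 + 54)/7 = 42.0000
Deviations from mean: -8.0000, -6.0000, -5.0000, -2.0000, 1.0000, 8.0000, 12.0000
Σ(z_t−z̄)(z_{t+2}−z̄) = (40.0000) + (12.0000) + (-5.0000) + (-16.0000) + (12.0000) = 43.0000
Denominator Σ(z_t−z̄)² = 338.0000
r_2 = 43.0000 / 338.0000 = 0.127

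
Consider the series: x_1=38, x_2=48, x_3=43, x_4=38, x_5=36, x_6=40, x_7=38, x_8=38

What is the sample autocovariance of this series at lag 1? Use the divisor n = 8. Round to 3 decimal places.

Mean x̄ = (38 + 48 + 43 + 38 + 36 + 40 + 38 + 38)/8 = 39.8750
Σ_{t=1}^{7}(x_t−x̄)(x_{t+1}−x̄) = 14.3594
γ_1 = 14.3594 / 8 = 1.795

1.795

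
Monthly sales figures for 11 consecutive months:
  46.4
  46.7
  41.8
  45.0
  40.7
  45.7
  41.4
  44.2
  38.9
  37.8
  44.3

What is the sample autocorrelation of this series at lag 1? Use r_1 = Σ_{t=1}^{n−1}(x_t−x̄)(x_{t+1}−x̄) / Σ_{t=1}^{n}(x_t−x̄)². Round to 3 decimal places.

Mean x̄ = (46.4 + 46.7 + 41.8 + 45.0 + 40.7 + 45.7 + 41.4 + 44.2 + 38.9 + 37.8 + 44.3)/11 = 42.9909
Numerator Σ_{t=1}^{10}(x_t−x̄)(x_{t+1}−x̄) = -1.7137
Denominator Σ(x_t−x̄)² = 92.8091
r_1 = -1.7137 / 92.8091 = -0.018

-0.018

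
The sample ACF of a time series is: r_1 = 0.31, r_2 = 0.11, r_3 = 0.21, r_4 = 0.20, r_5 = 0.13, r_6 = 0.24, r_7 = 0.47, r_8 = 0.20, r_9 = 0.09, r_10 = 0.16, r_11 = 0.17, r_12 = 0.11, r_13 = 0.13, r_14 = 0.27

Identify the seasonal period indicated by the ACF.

7

The largest autocorrelation is r_7 = 0.47; the remaining lags stay at or below 0.31. The elevated value at lag 1 (0.31), dropping to 0.11 at lag 2, reflects decaying short-term dependence rather than seasonality.
The dominant spike at lag 7 indicates a seasonal period of 7.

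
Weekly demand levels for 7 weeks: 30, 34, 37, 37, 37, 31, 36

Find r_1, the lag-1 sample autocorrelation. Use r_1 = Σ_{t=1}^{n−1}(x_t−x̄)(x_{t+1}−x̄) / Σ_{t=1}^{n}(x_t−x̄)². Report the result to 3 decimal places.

-0.014

Mean x̄ = (30 + 34 + 37 + 37 + 37 + 31 + 36)/7 = 34.5714
Numerator Σ_{t=1}^{6}(x_t−x̄)(x_{t+1}−x̄) = -0.7551
Denominator Σ(x_t−x̄)² = 53.7143
r_1 = -0.7551 / 53.7143 = -0.014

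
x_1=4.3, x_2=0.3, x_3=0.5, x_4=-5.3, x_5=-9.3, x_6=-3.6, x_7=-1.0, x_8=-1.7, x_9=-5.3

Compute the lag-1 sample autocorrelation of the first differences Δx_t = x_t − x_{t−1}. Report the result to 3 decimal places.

First differences Δx: -4.0, 0.2, -5.8, -4.0, 5.7, 2.6, -0.7, -3.6
Mean of differences = -1.2000
Numerator Σ(Δx_t−Δx̄)(Δx_{t+1}−Δx̄) = 10.1200
Denominator Σ(Δx_t−Δx̄)² = 106.8600
r_1(Δx) = 10.1200 / 106.8600 = 0.095

0.095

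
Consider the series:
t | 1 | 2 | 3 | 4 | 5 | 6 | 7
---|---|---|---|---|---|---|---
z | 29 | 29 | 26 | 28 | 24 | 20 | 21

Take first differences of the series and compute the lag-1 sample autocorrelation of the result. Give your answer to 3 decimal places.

First differences Δz: 0, -3, 2, -4, -4, 1
Mean of differences = -1.3333
Numerator Σ(Δz_t−Δz̄)(Δz_{t+1}−Δz̄) = -15.7778
Denominator Σ(Δz_t−Δz̄)² = 35.3333
r_1(Δz) = -15.7778 / 35.3333 = -0.447

-0.447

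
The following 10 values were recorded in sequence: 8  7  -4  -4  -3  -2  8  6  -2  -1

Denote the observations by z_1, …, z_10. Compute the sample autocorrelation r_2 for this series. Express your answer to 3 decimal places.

-0.417

Mean z̄ = (8 + 7 − 4 − 4 − 3 − 2 + 8 + 6 − 2 − 1)/10 = 1.3000
Numerator Σ_{t=1}^{8}(z_t−z̄)(z_{t+2}−z̄) = -102.6800
Denominator Σ(z_t−z̄)² = 246.1000
r_2 = -102.6800 / 246.1000 = -0.417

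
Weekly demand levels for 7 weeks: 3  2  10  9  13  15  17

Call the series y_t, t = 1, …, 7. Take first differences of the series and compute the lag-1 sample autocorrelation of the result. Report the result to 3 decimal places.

-0.764

First differences Δy: -1, 8, -1, 4, 2, 2
Mean of differences = 2.3333
Numerator Σ(Δy_t−Δȳ)(Δy_{t+1}−Δȳ) = -43.7778
Denominator Σ(Δy_t−Δȳ)² = 57.3333
r_1(Δy) = -43.7778 / 57.3333 = -0.764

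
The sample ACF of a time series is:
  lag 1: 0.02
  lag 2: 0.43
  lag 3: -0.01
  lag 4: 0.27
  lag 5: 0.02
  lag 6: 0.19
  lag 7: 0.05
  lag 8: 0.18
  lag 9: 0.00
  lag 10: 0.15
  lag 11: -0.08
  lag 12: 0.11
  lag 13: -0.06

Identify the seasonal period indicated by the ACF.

The largest autocorrelation is r_2 = 0.43, with weaker echoes at lags 4 (0.27), 6 (0.19), 8 (0.18) and 10 (0.15); the remaining lags stay at or below 0.11.
The dominant spike at lag 2 indicates a seasonal period of 2.

2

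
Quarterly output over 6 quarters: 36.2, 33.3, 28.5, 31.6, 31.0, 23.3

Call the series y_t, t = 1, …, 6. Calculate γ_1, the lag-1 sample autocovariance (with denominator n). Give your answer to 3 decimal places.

Mean ȳ = (36.2 + 33.3 + 28.5 + 31.6 + 31.0 + 23.3)/6 = 30.6500
Deviations: 5.5500, 2.6500, -2.1500, 0.9500, 0.3500, -7.3500
Σ_{t=1}^{5}(y_t−ȳ)(y_{t+1}−ȳ) = 4.7275
γ_1 = 4.7275 / 6 = 0.788

0.788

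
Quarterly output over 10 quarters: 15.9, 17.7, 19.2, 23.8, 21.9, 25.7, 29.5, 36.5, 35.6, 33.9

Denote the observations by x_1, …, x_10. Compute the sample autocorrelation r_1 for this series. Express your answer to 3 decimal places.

0.732

Mean x̄ = (15.9 + 17.7 + 19.2 + 23.8 + 21.9 + 25.7 + 29.5 + 36.5 + 35.6 + 33.9)/10 = 25.9700
Numerator Σ_{t=1}^{9}(x_t−x̄)(x_{t+1}−x̄) = 377.8761
Denominator Σ(x_t−x̄)² = 515.9410
r_1 = 377.8761 / 515.9410 = 0.732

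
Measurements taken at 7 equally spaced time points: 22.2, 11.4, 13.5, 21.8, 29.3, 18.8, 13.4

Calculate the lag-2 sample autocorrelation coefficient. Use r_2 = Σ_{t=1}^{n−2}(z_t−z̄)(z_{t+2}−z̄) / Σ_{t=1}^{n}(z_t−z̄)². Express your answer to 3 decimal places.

-0.623

Mean z̄ = (22.2 + 11.4 + 13.5 + 21.8 + 29.3 + 18.8 + 13.4)/7 = 18.6286
Deviations from mean: 3.5714, -7.2286, -5.1286, 3.1714, 10.6714, 0.1714, -5.2286
Numerator Σ_{t=1}^{5}(z_t−z̄)(z_{t+2}−z̄) = -151.2231
Denominator Σ(z_t−z̄)² = 242.6143
r_2 = -151.2231 / 242.6143 = -0.623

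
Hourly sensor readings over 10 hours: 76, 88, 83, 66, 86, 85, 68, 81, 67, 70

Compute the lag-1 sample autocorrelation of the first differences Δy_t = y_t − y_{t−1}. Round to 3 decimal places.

-0.512

First differences Δy: 12, -5, -17, 20, -1, -17, 13, -14, 3
Mean of differences = -0.6667
Numerator Σ(Δy_t−Δȳ)(Δy_{t+1}−Δȳ) = -777.4444
Denominator Σ(Δy_t−Δȳ)² = 1518.0000
r_1(Δy) = -777.4444 / 1518.0000 = -0.512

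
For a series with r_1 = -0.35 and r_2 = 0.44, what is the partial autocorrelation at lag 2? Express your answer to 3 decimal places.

0.362

φ_{22} = (r_2 − r_1²) / (1 − r_1²)
r_1² = (-0.35)² = 0.1225
Numerator = 0.44 − 0.1225 = 0.3175; denominator = 1 − 0.1225 = 0.8775
φ_{22} = 0.3175 / 0.8775 = 0.362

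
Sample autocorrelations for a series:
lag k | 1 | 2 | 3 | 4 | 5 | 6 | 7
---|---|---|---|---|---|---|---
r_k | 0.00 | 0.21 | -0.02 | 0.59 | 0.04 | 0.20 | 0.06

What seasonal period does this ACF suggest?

4

The largest autocorrelation is r_4 = 0.59; the remaining lags stay at or below 0.21.
The dominant spike at lag 4 indicates a seasonal period of 4.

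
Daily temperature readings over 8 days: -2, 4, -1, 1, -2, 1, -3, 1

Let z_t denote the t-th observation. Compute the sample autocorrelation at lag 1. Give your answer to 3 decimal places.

Mean z̄ = (-2 + 4 − 1 + 1 − 2 + 1 − 3 + 1)/8 = -0.1250
Σ(z_t−z̄)(z_{t+1}−z̄) = (-7.7344) + (-3.6094) + (-0.9844) + (-2.1094) + (-2.1094) + (-3.2344) + (-3.2344) = -23.0156
Denominator Σ(z_t−z̄)² = 36.8750
r_1 = -23.0156 / 36.8750 = -0.624

-0.624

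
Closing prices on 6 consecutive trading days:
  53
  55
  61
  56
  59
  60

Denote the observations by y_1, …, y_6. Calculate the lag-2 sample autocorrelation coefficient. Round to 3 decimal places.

Mean ȳ = (53 + 55 + 61 + 56 + 59 + 60)/6 = 57.3333
Deviations from mean: -4.3333, -2.3333, 3.6667, -1.3333, 1.6667, 2.6667
Σ(y_t−ȳ)(y_{t+2}−ȳ) = (-15.8889) + (3.1111) + (6.1111) + (-3.5556) = -10.2222
Denominator Σ(y_t−ȳ)² = 49.3333
r_2 = -10.2222 / 49.3333 = -0.207

-0.207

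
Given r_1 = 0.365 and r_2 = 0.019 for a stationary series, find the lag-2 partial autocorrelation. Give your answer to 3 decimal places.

-0.132

φ_{22} = (r_2 − r_1²) / (1 − r_1²)
r_1² = (0.365)² = 0.133225
Numerator = 0.019 − 0.1332 = -0.1142; denominator = 1 − 0.1332 = 0.8668
φ_{22} = -0.1142 / 0.8668 = -0.132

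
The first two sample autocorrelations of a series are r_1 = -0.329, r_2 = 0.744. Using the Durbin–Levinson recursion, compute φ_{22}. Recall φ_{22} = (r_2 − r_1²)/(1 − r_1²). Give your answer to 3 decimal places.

0.713

φ_{22} = (r_2 − r_1²) / (1 − r_1²)
r_1² = (-0.329)² = 0.108241
Numerator = 0.744 − 0.1082 = 0.6358; denominator = 1 − 0.1082 = 0.8918
φ_{22} = 0.6358 / 0.8918 = 0.713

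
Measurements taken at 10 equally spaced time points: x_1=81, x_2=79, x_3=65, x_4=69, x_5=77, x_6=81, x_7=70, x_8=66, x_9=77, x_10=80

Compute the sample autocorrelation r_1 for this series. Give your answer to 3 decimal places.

0.119

Mean x̄ = (81 + 79 + 65 + 69 + 77 + 81 + 70 + 66 + 77 + 80)/10 = 74.5000
Numerator Σ_{t=1}^{9}(x_t−x̄)(x_{t+1}−x̄) = 42.7500
Denominator Σ(x_t−x̄)² = 360.5000
r_1 = 42.7500 / 360.5000 = 0.119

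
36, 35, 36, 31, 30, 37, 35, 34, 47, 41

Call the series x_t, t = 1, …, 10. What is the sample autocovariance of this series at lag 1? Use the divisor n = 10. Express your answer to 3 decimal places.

5.856

Mean x̄ = (36 + 35 + 36 + 31 + 30 + 37 + 35 + 34 + 47 + 41)/10 = 36.2000
Σ_{t=1}^{9}(x_t−x̄)(x_{t+1}−x̄) = 58.5600
γ_1 = 58.5600 / 10 = 5.856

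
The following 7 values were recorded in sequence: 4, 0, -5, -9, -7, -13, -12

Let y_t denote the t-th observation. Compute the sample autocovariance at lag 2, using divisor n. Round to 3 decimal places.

2.571

Mean ȳ = (4 + 0 − 5 − 9 − 7 − 13 − 12)/7 = -6.0000
Σ_{t=1}^{5}(y_t−ȳ)(y_{t+2}−ȳ) = 18.0000
γ_2 = 18.0000 / 7 = 2.571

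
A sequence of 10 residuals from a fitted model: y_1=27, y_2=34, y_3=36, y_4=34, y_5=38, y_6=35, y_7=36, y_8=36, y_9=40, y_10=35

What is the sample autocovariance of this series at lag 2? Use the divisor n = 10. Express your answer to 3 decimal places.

Mean ȳ = (27 + 34 + 36 + 34 + 38 + 35 + 36 + 36 + 40 + 35)/10 = 35.1000
Σ_{t=1}^{8}(y_t−ȳ)(y_{t+2}−ȳ) = 3.4800
γ_2 = 3.4800 / 10 = 0.348

0.348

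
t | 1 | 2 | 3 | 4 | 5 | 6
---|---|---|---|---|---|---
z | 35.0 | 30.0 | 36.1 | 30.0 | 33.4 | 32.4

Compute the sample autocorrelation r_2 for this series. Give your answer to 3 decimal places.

Mean z̄ = (35.0 + 30.0 + 36.1 + 30.0 + 33.4 + 32.4)/6 = 32.8167
Σ(z_t−z̄)(z_{t+2}−z̄) = (7.1686) + (7.9336) + (1.9153) + (1.1736) = 18.1911
Denominator Σ(z_t−z̄)² = 31.9283
r_2 = 18.1911 / 31.9283 = 0.570

0.570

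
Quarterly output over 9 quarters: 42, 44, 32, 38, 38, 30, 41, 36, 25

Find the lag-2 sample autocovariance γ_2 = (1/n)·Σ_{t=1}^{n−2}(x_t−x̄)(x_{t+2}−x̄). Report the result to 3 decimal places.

-8.097

Mean x̄ = (42 + 44 + 32 + 38 + 38 + 30 + 41 + 36 + 25)/9 = 36.2222
Σ_{t=1}^{7}(x_t−x̄)(x_{t+2}−x̄) = -72.8765
γ_2 = -72.8765 / 9 = -8.097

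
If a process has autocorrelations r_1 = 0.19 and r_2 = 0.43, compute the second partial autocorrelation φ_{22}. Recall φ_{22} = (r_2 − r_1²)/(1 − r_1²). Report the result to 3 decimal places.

0.409

φ_{22} = (r_2 − r_1²) / (1 − r_1²)
r_1² = (0.19)² = 0.0361
Numerator = 0.43 − 0.0361 = 0.3939; denominator = 1 − 0.0361 = 0.9639
φ_{22} = 0.3939 / 0.9639 = 0.409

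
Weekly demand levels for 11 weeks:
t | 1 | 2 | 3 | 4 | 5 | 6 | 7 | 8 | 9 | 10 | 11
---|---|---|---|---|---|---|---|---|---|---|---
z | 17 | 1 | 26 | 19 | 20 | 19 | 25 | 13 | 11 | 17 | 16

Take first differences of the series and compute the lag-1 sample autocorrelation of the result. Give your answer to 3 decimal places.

First differences Δz: -16, 25, -7, 1, -1, 6, -12, -2, 6, -1
Mean of differences = -0.1000
Numerator Σ(Δz_t−Δz̄)(Δz_{t+1}−Δz̄) = -653.4100
Denominator Σ(Δz_t−Δz̄)² = 1152.9000
r_1(Δz) = -653.4100 / 1152.9000 = -0.567

-0.567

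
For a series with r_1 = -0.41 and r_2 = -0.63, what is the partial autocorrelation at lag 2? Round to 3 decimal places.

-0.959

φ_{22} = (r_2 − r_1²) / (1 − r_1²)
r_1² = (-0.41)² = 0.1681
Numerator = -0.63 − 0.1681 = -0.7981; denominator = 1 − 0.1681 = 0.8319
φ_{22} = -0.7981 / 0.8319 = -0.959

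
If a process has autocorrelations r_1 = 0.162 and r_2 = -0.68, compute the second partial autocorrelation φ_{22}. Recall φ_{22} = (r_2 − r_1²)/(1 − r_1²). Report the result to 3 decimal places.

-0.725

φ_{22} = (r_2 − r_1²) / (1 − r_1²)
r_1² = (0.162)² = 0.026244
Numerator = -0.68 − 0.0262 = -0.7062; denominator = 1 − 0.0262 = 0.9738
φ_{22} = -0.7062 / 0.9738 = -0.725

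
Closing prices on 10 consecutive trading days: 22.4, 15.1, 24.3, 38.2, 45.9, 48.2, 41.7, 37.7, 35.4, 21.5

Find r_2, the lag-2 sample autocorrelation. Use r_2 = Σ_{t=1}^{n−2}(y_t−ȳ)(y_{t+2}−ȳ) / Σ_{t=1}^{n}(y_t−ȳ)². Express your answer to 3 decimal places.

Mean ȳ = (22.4 + 15.1 + 24.3 + 38.2 + 45.9 + 48.2 + 41.7 + 37.7 + 35.4 + 21.5)/10 = 33.0400
Numerator Σ_{t=1}^{8}(y_t−ȳ)(y_{t+2}−ȳ) = 114.9268
Denominator Σ(y_t−ȳ)² = 1168.7240
r_2 = 114.9268 / 1168.7240 = 0.098

0.098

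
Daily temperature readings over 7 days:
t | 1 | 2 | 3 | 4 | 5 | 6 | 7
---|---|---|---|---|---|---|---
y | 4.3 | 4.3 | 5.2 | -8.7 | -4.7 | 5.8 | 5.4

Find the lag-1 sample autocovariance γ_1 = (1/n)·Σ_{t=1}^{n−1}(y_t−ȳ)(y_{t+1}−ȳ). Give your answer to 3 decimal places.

4.952

Mean ȳ = (4.3 + 4.3 + 5.2 − 8.7 − 4.7 + 5.8 + 5.4)/7 = 1.6571
Deviations: 2.6429, 2.6429, 3.5429, -10.3571, -6.3571, 4.1429, 3.7429
Σ_{t=1}^{6}(y_t−ȳ)(y_{t+1}−ȳ) = 34.6653
γ_1 = 34.6653 / 7 = 4.952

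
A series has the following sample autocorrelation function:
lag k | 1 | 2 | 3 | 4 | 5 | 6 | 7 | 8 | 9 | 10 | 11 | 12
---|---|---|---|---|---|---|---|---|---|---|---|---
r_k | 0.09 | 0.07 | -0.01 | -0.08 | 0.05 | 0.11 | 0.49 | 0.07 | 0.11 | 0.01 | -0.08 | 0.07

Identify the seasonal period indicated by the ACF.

7

The largest autocorrelation is r_7 = 0.49; the remaining lags stay at or below 0.11.
The dominant spike at lag 7 indicates a seasonal period of 7.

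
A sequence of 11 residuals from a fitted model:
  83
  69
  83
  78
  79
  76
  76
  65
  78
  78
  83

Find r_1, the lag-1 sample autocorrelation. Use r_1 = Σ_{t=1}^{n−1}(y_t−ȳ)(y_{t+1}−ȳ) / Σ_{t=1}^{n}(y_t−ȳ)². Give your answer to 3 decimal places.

-0.249

Mean ȳ = (83 + 69 + 83 + 78 + 79 + 76 + 76 + 65 + 78 + 78 + 83)/11 = 77.0909
Numerator Σ_{t=1}^{10}(y_t−ȳ)(y_{t+1}−ȳ) = -81.0083
Denominator Σ(y_t−ȳ)² = 324.9091
r_1 = -81.0083 / 324.9091 = -0.249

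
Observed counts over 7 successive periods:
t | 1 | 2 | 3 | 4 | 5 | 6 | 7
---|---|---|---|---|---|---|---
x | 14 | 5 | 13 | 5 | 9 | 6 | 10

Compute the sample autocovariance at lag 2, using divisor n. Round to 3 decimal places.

6.851

Mean x̄ = (14 + 5 + 13 + 5 + 9 + 6 + 10)/7 = 8.8571
Deviations: 5.1429, -3.8571, 4.1429, -3.8571, 0.1429, -2.8571, 1.1429
Σ_{t=1}^{5}(x_t−x̄)(x_{t+2}−x̄) = 47.9592
γ_2 = 47.9592 / 7 = 6.851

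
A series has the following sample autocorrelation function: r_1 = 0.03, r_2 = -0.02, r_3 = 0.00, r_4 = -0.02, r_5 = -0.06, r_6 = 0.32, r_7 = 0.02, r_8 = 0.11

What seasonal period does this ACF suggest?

The largest autocorrelation is r_6 = 0.32; the remaining lags stay at or below 0.11.
The dominant spike at lag 6 indicates a seasonal period of 6.

6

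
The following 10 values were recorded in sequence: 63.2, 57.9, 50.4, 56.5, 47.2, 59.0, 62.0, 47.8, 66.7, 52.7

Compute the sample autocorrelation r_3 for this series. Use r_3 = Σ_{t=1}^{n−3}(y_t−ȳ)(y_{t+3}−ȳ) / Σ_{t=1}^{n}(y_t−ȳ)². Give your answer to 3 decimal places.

0.142

Mean ȳ = (63.2 + 57.9 + 50.4 + 56.5 + 47.2 + 59.0 + 62.0 + 47.8 + 66.7 + 52.7)/10 = 56.3400
Numerator Σ_{t=1}^{7}(y_t−ȳ)(y_{t+3}−ȳ) = 56.9552
Denominator Σ(y_t−ȳ)² = 400.9640
r_3 = 56.9552 / 400.9640 = 0.142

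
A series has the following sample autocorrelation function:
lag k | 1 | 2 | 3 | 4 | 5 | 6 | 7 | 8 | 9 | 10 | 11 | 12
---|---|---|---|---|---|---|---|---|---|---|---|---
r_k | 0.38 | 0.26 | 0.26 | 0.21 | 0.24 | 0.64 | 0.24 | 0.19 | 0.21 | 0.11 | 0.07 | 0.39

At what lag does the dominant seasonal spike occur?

The largest autocorrelation is r_6 = 0.64, with a weaker echo at lag 12 (0.39); the remaining lags stay at or below 0.38. The elevated value at lag 1 (0.38), dropping to 0.26 at lag 2, reflects decaying short-term dependence rather than seasonality.
The dominant spike at lag 6 indicates a seasonal period of 6.

6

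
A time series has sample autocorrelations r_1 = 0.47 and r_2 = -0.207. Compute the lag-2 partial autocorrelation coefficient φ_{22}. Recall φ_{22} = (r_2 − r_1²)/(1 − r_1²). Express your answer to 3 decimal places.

-0.549

φ_{22} = (r_2 − r_1²) / (1 − r_1²)
r_1² = (0.47)² = 0.2209
Numerator = -0.207 − 0.2209 = -0.4279; denominator = 1 − 0.2209 = 0.7791
φ_{22} = -0.4279 / 0.7791 = -0.549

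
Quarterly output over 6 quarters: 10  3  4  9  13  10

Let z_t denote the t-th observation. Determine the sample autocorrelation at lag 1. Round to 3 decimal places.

Mean z̄ = (10 + 3 + 4 + 9 + 13 + 10)/6 = 8.1667
Deviations from mean: 1.8333, -5.1667, -4.1667, 0.8333, 4.8333, 1.8333
Σ(z_t−z̄)(z_{t+1}−z̄) = (-9.4722) + (21.5278) + (-3.4722) + (4.0278) + (8.8611) = 21.4722
Denominator Σ(z_t−z̄)² = 74.8333
r_1 = 21.4722 / 74.8333 = 0.287

0.287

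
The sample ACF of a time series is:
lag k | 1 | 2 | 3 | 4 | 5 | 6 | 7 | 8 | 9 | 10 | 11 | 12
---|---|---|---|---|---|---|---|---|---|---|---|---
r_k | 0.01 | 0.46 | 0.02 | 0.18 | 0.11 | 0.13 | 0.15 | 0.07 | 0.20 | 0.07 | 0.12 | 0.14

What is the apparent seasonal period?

2

The largest autocorrelation is r_2 = 0.46; the remaining lags stay at or below 0.20.
The dominant spike at lag 2 indicates a seasonal period of 2.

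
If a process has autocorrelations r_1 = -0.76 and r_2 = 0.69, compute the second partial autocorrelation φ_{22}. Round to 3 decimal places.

φ_{22} = (r_2 − r_1²) / (1 − r_1²)
r_1² = (-0.76)² = 0.5776
Numerator = 0.69 − 0.5776 = 0.1124; denominator = 1 − 0.5776 = 0.4224
φ_{22} = 0.1124 / 0.4224 = 0.266

0.266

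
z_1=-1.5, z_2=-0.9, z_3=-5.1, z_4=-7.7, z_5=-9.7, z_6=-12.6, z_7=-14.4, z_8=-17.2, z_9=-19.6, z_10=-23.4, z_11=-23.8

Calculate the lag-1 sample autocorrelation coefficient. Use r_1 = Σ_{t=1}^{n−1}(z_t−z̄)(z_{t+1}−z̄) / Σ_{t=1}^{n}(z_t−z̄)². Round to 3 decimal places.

Mean z̄ = (-1.5 − 0.9 − 5.1 − 7.7 − 9.7 − 12.6 − 14.4 − 17.2 − 19.6 − 23.4 − 23.8)/11 = -12.3545
Numerator Σ_{t=1}^{10}(z_t−z̄)(z_{t+1}−z̄) = 504.8725
Denominator Σ(z_t−z̄)² = 663.5873
r_1 = 504.8725 / 663.5873 = 0.761

0.761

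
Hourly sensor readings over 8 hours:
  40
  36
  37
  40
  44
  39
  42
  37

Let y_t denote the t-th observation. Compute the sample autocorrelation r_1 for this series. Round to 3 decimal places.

-0.032

Mean ȳ = (40 + 36 + 37 + 40 + 44 + 39 + 42 + 37)/8 = 39.3750
Deviations from mean: 0.6250, -3.3750, -2.3750, 0.6250, 4.6250, -0.3750, 2.6250, -2.3750
Numerator Σ_{t=1}^{7}(y_t−ȳ)(y_{t+1}−ȳ) = -1.6406
Denominator Σ(y_t−ȳ)² = 51.8750
r_1 = -1.6406 / 51.8750 = -0.032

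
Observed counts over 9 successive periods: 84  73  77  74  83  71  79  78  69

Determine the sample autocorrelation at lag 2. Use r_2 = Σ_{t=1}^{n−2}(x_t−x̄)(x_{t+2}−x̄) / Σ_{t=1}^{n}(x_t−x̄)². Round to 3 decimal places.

0.089

Mean x̄ = (84 + 73 + 77 + 74 + 83 + 71 + 79 + 78 + 69)/9 = 76.4444
Numerator Σ_{t=1}^{7}(x_t−x̄)(x_{t+2}−x̄) = 18.8272
Denominator Σ(x_t−x̄)² = 212.2222
r_2 = 18.8272 / 212.2222 = 0.089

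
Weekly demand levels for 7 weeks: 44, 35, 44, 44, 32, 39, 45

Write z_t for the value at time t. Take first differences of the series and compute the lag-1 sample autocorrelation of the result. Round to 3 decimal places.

-0.316

First differences Δz: -9, 9, 0, -12, 7, 6
Mean of differences = 0.1667
Numerator Σ(Δz_t−Δz̄)(Δz_{t+1}−Δz̄) = -123.6944
Denominator Σ(Δz_t−Δz̄)² = 390.8333
r_1(Δz) = -123.6944 / 390.8333 = -0.316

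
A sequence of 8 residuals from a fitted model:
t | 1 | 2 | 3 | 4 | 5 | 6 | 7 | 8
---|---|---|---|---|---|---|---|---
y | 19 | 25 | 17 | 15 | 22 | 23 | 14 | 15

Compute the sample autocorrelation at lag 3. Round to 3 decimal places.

0.145

Mean ȳ = (19 + 25 + 17 + 15 + 22 + 23 + 14 + 15)/8 = 18.7500
Deviations from mean: 0.2500, 6.2500, -1.7500, -3.7500, 3.2500, 4.2500, -4.7500, -3.7500
Numerator Σ_{t=1}^{5}(y_t−ȳ)(y_{t+3}−ȳ) = 17.5625
Denominator Σ(y_t−ȳ)² = 121.5000
r_3 = 17.5625 / 121.5000 = 0.145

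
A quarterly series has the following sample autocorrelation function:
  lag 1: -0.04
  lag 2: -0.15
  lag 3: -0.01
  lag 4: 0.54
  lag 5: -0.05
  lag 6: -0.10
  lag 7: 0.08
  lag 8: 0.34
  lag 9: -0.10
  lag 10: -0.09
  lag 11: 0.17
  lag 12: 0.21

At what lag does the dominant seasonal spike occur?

The largest autocorrelation is r_4 = 0.54, with weaker echoes at lags 8 (0.34) and 12 (0.21); the remaining lags stay at or below 0.17.
The dominant spike at lag 4 indicates a seasonal period of 4.

4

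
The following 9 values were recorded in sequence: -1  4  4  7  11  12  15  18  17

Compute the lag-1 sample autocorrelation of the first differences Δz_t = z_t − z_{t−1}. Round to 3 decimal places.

-0.392

First differences Δz: 5, 0, 3, 4, 1, 3, 3, -1
Mean of differences = 2.2500
Numerator Σ(Δz_t−Δz̄)(Δz_{t+1}−Δz̄) = -11.5625
Denominator Σ(Δz_t−Δz̄)² = 29.5000
r_1(Δz) = -11.5625 / 29.5000 = -0.392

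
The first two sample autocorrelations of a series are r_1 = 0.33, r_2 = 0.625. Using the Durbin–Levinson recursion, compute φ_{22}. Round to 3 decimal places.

0.579

φ_{22} = (r_2 − r_1²) / (1 − r_1²)
r_1² = (0.33)² = 0.1089
Numerator = 0.625 − 0.1089 = 0.5161; denominator = 1 − 0.1089 = 0.8911
φ_{22} = 0.5161 / 0.8911 = 0.579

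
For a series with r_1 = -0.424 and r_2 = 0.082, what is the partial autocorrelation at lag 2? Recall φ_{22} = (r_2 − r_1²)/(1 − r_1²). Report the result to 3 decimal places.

φ_{22} = (r_2 − r_1²) / (1 − r_1²)
r_1² = (-0.424)² = 0.179776
Numerator = 0.082 − 0.1798 = -0.0978; denominator = 1 − 0.1798 = 0.8202
φ_{22} = -0.0978 / 0.8202 = -0.119

-0.119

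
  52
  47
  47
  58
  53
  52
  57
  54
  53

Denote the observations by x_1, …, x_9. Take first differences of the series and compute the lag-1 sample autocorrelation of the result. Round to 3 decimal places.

-0.328

First differences Δx: -5, 0, 11, -5, -1, 5, -3, -1
Mean of differences = 0.1250
Numerator Σ(Δx_t−Δx̄)(Δx_{t+1}−Δx̄) = -67.8906
Denominator Σ(Δx_t−Δx̄)² = 206.8750
r_1(Δx) = -67.8906 / 206.8750 = -0.328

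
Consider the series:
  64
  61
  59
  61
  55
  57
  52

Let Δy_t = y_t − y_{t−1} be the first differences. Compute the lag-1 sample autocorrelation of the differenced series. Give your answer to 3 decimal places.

-0.759

First differences Δy: -3, -2, 2, -6, 2, -5
Mean of differences = -2.0000
Numerator Σ(Δy_t−Δȳ)(Δy_{t+1}−Δȳ) = -44.0000
Denominator Σ(Δy_t−Δȳ)² = 58.0000
r_1(Δy) = -44.0000 / 58.0000 = -0.759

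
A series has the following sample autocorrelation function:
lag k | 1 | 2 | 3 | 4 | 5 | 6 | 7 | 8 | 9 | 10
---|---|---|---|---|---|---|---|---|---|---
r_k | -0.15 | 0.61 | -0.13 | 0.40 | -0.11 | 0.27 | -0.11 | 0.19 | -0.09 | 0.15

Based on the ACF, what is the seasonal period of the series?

The largest autocorrelation is r_2 = 0.61, with weaker echoes at lags 4 (0.40), 6 (0.27), 8 (0.19) and 10 (0.15); the remaining lags stay at or below -0.09.
The dominant spike at lag 2 indicates a seasonal period of 2.

2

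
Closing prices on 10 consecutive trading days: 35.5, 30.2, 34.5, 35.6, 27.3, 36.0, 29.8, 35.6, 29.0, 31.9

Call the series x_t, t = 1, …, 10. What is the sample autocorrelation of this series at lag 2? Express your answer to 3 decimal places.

Mean x̄ = (35.5 + 30.2 + 34.5 + 35.6 + 27.3 + 36.0 + 29.8 + 35.6 + 29.0 + 31.9)/10 = 32.5400
Numerator Σ_{t=1}^{8}(x_t−x̄)(x_{t+2}−x̄) = 31.6448
Denominator Σ(x_t−x̄)² = 96.6840
r_2 = 31.6448 / 96.6840 = 0.327

0.327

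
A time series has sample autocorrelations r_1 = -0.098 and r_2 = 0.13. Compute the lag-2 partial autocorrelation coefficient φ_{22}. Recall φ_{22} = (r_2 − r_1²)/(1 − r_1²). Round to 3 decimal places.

φ_{22} = (r_2 − r_1²) / (1 − r_1²)
r_1² = (-0.098)² = 0.009604
Numerator = 0.13 − 0.0096 = 0.1204; denominator = 1 − 0.0096 = 0.9904
φ_{22} = 0.1204 / 0.9904 = 0.122

0.122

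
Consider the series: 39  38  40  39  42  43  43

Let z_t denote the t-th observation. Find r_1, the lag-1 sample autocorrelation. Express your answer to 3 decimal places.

Mean z̄ = (39 + 38 + 40 + 39 + 42 + 43 + 43)/7 = 40.5714
Deviations from mean: -1.5714, -2.5714, -0.5714, -1.5714, 1.4286, 2.4286, 2.4286
Σ(z_t−z̄)(z_{t+1}−z̄) = (4.0408) + (1.4694) + (0.8980) + (-2.2449) + (3.4694) + (5.8980) = 13.5306
Denominator Σ(z_t−z̄)² = 25.7143
r_1 = 13.5306 / 25.7143 = 0.526

0.526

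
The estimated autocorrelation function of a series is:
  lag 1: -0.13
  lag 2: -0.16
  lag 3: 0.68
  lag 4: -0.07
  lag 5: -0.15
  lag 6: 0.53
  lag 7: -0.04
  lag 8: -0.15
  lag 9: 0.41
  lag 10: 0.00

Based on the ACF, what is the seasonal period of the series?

The largest autocorrelation is r_3 = 0.68, with weaker echoes at lags 6 (0.53) and 9 (0.41); the remaining lags stay at or below 0.00.
The dominant spike at lag 3 indicates a seasonal period of 3.

3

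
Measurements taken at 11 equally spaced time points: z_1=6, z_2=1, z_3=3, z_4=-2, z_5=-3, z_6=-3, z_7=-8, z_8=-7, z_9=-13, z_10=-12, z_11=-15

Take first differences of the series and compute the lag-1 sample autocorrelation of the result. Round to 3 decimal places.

First differences Δz: -5, 2, -5, -1, 0, -5, 1, -6, 1, -3
Mean of differences = -2.1000
Numerator Σ(Δz_t−Δz̄)(Δz_{t+1}−Δz̄) = -66.7100
Denominator Σ(Δz_t−Δz̄)² = 82.9000
r_1(Δz) = -66.7100 / 82.9000 = -0.805

-0.805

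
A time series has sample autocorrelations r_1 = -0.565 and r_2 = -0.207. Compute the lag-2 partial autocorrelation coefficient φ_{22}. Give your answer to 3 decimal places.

-0.773

φ_{22} = (r_2 − r_1²) / (1 − r_1²)
r_1² = (-0.565)² = 0.319225
Numerator = -0.207 − 0.3192 = -0.5262; denominator = 1 − 0.3192 = 0.6808
φ_{22} = -0.5262 / 0.6808 = -0.773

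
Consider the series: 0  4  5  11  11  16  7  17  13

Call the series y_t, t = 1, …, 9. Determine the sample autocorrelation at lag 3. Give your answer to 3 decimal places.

-0.076

Mean ȳ = (0 + 4 + 5 + 11 + 11 + 16 + 7 + 17 + 13)/9 = 9.3333
Σ(y_t−ȳ)(y_{t+3}−ȳ) = (-15.5556) + (-8.8889) + (-28.8889) + (-3.8889) + (12.7778) + (24.4444) = -20.0000
Denominator Σ(y_t−ȳ)² = 262.0000
r_3 = -20.0000 / 262.0000 = -0.076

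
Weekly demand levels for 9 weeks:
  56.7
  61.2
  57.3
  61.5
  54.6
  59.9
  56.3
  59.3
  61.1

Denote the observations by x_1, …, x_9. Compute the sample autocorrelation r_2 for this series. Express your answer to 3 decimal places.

0.469

Mean x̄ = (56.7 + 61.2 + 57.3 + 61.5 + 54.6 + 59.9 + 56.3 + 59.3 + 61.1)/9 = 58.6556
Σ(x_t−x̄)(x_{t+2}−x̄) = (2.6509) + (7.2375) + (5.4975) + (3.5398) + (9.5531) + (0.8020) + (-5.7580) = 23.5227
Denominator Σ(x_t−x̄)² = 50.1622
r_2 = 23.5227 / 50.1622 = 0.469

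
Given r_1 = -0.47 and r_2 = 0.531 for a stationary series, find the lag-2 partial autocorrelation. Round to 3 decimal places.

0.398

φ_{22} = (r_2 − r_1²) / (1 − r_1²)
r_1² = (-0.47)² = 0.2209
Numerator = 0.531 − 0.2209 = 0.3101; denominator = 1 − 0.2209 = 0.7791
φ_{22} = 0.3101 / 0.7791 = 0.398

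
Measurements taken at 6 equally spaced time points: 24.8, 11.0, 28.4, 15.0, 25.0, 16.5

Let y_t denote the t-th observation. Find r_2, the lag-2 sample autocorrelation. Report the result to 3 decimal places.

0.610

Mean ȳ = (24.8 + 11.0 + 28.4 + 15.0 + 25.0 + 16.5)/6 = 20.1167
Deviations from mean: 4.6833, -9.1167, 8.2833, -5.1167, 4.8833, -3.6167
Σ(y_t−ȳ)(y_{t+2}−ȳ) = (38.7936) + (46.6469) + (40.4503) + (18.5053) = 144.3961
Denominator Σ(y_t−ȳ)² = 236.7683
r_2 = 144.3961 / 236.7683 = 0.610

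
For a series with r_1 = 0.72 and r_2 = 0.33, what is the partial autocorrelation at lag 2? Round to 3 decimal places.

-0.391

φ_{22} = (r_2 − r_1²) / (1 − r_1²)
r_1² = (0.72)² = 0.5184
Numerator = 0.33 − 0.5184 = -0.1884; denominator = 1 − 0.5184 = 0.4816
φ_{22} = -0.1884 / 0.4816 = -0.391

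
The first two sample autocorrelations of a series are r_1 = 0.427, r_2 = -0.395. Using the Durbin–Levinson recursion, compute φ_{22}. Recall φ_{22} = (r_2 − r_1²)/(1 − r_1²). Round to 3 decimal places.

φ_{22} = (r_2 − r_1²) / (1 − r_1²)
r_1² = (0.427)² = 0.182329
Numerator = -0.395 − 0.1823 = -0.5773; denominator = 1 − 0.1823 = 0.8177
φ_{22} = -0.5773 / 0.8177 = -0.706

-0.706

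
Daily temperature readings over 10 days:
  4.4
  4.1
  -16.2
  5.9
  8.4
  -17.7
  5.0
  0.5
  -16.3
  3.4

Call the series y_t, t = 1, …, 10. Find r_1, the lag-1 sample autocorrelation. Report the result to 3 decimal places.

Mean ȳ = (4.4 + 4.1 − 16.2 + 5.9 + 8.4 − 17.7 + 5.0 + 0.5 − 16.3 + 3.4)/10 = -1.8500
Numerator Σ_{t=1}^{9}(y_t−ȳ)(y_{t+1}−ȳ) = -444.7275
Denominator Σ(y_t−ȳ)² = 985.5450
r_1 = -444.7275 / 985.5450 = -0.451

-0.451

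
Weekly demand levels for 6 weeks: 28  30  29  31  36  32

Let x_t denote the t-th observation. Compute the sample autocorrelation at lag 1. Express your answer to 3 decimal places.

0.250

Mean x̄ = (28 + 30 + 29 + 31 + 36 + 32)/6 = 31.0000
Deviations from mean: -3.0000, -1.0000, -2.0000, 0.0000, 5.0000, 1.0000
Numerator Σ_{t=1}^{5}(x_t−x̄)(x_{t+1}−x̄) = 10.0000
Denominator Σ(x_t−x̄)² = 40.0000
r_1 = 10.0000 / 40.0000 = 0.250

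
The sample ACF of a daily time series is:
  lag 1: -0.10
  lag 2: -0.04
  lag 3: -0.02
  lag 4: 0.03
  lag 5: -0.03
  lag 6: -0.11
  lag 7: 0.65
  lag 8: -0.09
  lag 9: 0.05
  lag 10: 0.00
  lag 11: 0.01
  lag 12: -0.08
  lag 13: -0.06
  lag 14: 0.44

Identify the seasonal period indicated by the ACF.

7

The largest autocorrelation is r_7 = 0.65, with a weaker echo at lag 14 (0.44); the remaining lags stay at or below 0.05.
The dominant spike at lag 7 indicates a seasonal period of 7.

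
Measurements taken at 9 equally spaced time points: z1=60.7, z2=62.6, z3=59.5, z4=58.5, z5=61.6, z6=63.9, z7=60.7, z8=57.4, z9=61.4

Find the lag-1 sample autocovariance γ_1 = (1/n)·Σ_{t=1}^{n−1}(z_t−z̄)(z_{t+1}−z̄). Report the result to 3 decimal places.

Mean z̄ = (60.7 + 62.6 + 59.5 + 58.5 + 61.6 + 63.9 + 60.7 + 57.4 + 61.4)/9 = 60.7000
Σ_{t=1}^{8}(z_t−z̄)(z_{t+1}−z̄) = -1.0500
γ_1 = -1.0500 / 9 = -0.117

-0.117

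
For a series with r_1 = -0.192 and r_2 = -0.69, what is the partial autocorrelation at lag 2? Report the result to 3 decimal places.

-0.755

φ_{22} = (r_2 − r_1²) / (1 − r_1²)
r_1² = (-0.192)² = 0.036864
Numerator = -0.69 − 0.0369 = -0.7269; denominator = 1 − 0.0369 = 0.9631
φ_{22} = -0.7269 / 0.9631 = -0.755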